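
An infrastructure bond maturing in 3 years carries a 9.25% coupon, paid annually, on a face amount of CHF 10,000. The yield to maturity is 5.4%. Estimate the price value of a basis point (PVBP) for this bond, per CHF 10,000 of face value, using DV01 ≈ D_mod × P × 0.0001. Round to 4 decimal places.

Periodic yield y = 0.054.
  t   CF        PV=CF/(1+0.054)^t    t·PV
  1       925.00       877.6091       877.6091
  2       925.00       832.6462     1,665.2924
  3    10,925.00     9,330.3860    27,991.1581
  Σ                 11,040.6414    30,534.0597
P = 11,040.6414; D_Mac = 2.76561 yrs; D_mod = 2.62391 yrs.
DV01 ≈ 2.62391 × 11,040.6414 × 0.0001 = 2.896970.

CHF 2.8970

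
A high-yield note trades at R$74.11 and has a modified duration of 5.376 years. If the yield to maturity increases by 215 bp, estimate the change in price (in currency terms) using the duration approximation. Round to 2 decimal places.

Duration approximation: ΔP/P ≈ -D_mod · Δy = -5.376 × (+0.0215) = -0.115584.
ΔP ≈ 74.11 × (-0.115584) = -8.56593024.

-R$8.57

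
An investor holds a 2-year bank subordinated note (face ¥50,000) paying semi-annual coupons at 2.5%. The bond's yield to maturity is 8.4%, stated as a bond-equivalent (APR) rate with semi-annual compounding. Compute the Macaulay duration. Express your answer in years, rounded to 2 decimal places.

1.96 years

Periodic yield y = 0.042. Discount each cash flow and weight by its period:
  t   CF        PV=CF/(1+0.042)^t    t·PV
  1       625.00       599.8081       599.8081
  2       625.00       575.6315     1,151.2631
  3       625.00       552.4295     1,657.2885
  4    50,625.00    42,943.1759   171,772.7038
  Σ                 44,671.0450   175,181.0634
Price P = Σ PV = 44,671.0450.
Macaulay duration = Σ(t·PV) / P = 175,181.0634 / 44,671.0450 = 3.92158 half-year periods.
In years: 3.92158 / 2 = 1.96079 years.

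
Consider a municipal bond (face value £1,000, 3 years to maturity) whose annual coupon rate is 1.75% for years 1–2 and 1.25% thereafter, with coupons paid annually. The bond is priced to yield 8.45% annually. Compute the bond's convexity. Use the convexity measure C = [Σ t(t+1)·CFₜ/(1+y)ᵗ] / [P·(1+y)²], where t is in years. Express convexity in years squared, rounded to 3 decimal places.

9.944

With y = 0.0845:
  t   CF        PV=CF/(1+0.0845)^t    t·PV        t(t+1)·PV
  1        17.50        16.1365        16.1365          32.2729
  2        17.50        14.8792        29.7584          89.2751
  3     1,012.50       793.7914     2,381.3741       9,525.4962
  Σ                    824.8070     2,427.2689       9,647.0442
P = 824.8070.
Convexity = Σ t(t+1)·PV / [P·(1+y)²] = 9,647.0442 / (824.8070 × 1.176140) = 9.94450.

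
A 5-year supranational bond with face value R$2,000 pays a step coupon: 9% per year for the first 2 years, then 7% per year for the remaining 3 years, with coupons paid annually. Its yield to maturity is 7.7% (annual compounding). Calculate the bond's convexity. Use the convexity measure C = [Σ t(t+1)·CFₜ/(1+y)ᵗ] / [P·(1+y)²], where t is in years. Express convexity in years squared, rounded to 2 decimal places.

20.96

With y = 0.077:
  t   CF        PV=CF/(1+0.077)^t    t·PV        t(t+1)·PV
  1       180.00       167.1309       167.1309         334.2618
  2       180.00       155.1819       310.3638         931.0915
  3       140.00       112.0678       336.2035       1,344.8138
  4       140.00       104.0555       416.2222       2,081.1109
  5     2,140.00     1,476.8462     7,384.2308      44,305.3847
  Σ                  2,015.2824     8,614.1512      48,996.6627
P = 2,015.2824.
Convexity = Σ t(t+1)·PV / [P·(1+y)²] = 48,996.6627 / (2,015.2824 × 1.159929) = 20.96038.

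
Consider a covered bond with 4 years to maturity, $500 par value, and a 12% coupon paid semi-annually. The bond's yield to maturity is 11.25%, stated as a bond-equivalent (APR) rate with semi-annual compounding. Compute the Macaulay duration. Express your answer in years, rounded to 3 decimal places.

Periodic yield y = 0.05625. Discount each cash flow and weight by its period:
  t   CF        PV=CF/(1+0.05625)^t    t·PV
  1        30.00        28.4024        28.4024
  2        30.00        26.8898        53.7796
  3        30.00        25.4578        76.3734
  4        30.00        24.1021        96.4083
  5        30.00        22.8185       114.0926
  6        30.00        21.6033       129.6200
  7        30.00        20.4529       143.1701
  8       530.00       342.0914     2,736.7308
  Σ                    511.8182     3,378.5773
Price P = Σ PV = 511.8182.
Macaulay duration = Σ(t·PV) / P = 3,378.5773 / 511.8182 = 6.60113 half-year periods.
In years: 6.60113 / 2 = 3.30056 years.

3.301 years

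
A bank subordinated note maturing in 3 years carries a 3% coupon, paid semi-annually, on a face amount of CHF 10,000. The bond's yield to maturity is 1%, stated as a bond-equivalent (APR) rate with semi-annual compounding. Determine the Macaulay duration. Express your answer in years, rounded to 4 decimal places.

Periodic yield y = 0.005. Discount each cash flow and weight by its period:
  t   CF        PV=CF/(1+0.005)^t    t·PV
  1       150.00       149.2537       149.2537
  2       150.00       148.5112       297.0224
  3       150.00       147.7723       443.3169
  4       150.00       147.0371       588.1485
  5       150.00       146.3056       731.5280
  6    10,150.00     9,850.7585    59,104.5509
  Σ                 10,589.6384    61,313.8205
Price P = Σ PV = 10,589.6384.
Macaulay duration = Σ(t·PV) / P = 61,313.8205 / 10,589.6384 = 5.78998 half-year periods.
In years: 5.78998 / 2 = 2.89499 years.

2.8950 years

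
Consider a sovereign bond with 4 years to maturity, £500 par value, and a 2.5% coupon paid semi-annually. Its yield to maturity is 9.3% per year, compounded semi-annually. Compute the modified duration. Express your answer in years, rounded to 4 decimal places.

3.6339 years

Periodic yield y = 0.0465. First find Macaulay duration:
  t   CF        PV=CF/(1+0.0465)^t    t·PV
  1         6.25         5.9723         5.9723
  2         6.25         5.7069        11.4138
  3         6.25         5.4533        16.3600
  4         6.25         5.2110        20.8441
  5         6.25         4.9795        24.8974
  6         6.25         4.7582        28.5493
  7         6.25         4.5468        31.8276
  8       506.25       351.9259     2,815.4068
  Σ                    388.5539     2,955.2714
P = 388.5539; Macaulay duration = 2,955.2714 / 388.5539 = 7.60582 half-year periods = 3.80291 years.
Modified duration = D_Mac / (1 + y) = 3.80291 / 1.0465 = 3.63393 years.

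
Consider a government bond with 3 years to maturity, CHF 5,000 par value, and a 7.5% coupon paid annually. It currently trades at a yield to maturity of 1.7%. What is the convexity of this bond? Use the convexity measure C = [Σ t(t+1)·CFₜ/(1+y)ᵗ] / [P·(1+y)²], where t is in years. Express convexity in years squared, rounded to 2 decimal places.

With y = 0.017:
  t   CF        PV=CF/(1+0.017)^t    t·PV        t(t+1)·PV
  1       375.00       368.7316       368.7316         737.4631
  2       375.00       362.5679       725.1358       2,175.4075
  3     5,375.00     5,109.9378    15,329.8133      61,319.2530
  Σ                  5,841.2372    16,423.6806      64,232.1236
P = 5,841.2372.
Convexity = Σ t(t+1)·PV / [P·(1+y)²] = 64,232.1236 / (5,841.2372 × 1.034289) = 10.63177.

10.63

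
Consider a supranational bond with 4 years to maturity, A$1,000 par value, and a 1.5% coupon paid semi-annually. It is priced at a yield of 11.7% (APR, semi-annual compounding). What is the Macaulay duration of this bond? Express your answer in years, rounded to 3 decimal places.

Periodic yield y = 0.0585. Discount each cash flow and weight by its period:
  t   CF        PV=CF/(1+0.0585)^t    t·PV
  1         7.50         7.0855         7.0855
  2         7.50         6.6939        13.3878
  3         7.50         6.3240        18.9719
  4         7.50         5.9744        23.8978
  5         7.50         5.6443        28.2213
  6         7.50         5.3323        31.9939
  7         7.50         5.0376        35.2633
  8     1,007.50       639.3198     5,114.5584
  Σ                    681.4118     5,273.3799
Price P = Σ PV = 681.4118.
Macaulay duration = Σ(t·PV) / P = 5,273.3799 / 681.4118 = 7.73890 half-year periods.
In years: 7.73890 / 2 = 3.86945 years.

3.869 years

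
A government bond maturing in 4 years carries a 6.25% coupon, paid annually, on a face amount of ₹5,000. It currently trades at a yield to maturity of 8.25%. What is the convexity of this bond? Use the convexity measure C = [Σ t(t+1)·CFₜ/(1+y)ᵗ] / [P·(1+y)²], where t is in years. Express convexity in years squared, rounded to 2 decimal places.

With y = 0.0825:
  t   CF        PV=CF/(1+0.0825)^t    t·PV        t(t+1)·PV
  1       312.50       288.6836       288.6836         577.3672
  2       312.50       266.6823       533.3646       1,600.0939
  3       312.50       246.3578       739.0734       2,956.2935
  4     5,312.50     3,868.8984    15,475.5935      77,377.9676
  Σ                  4,670.6221    17,036.7151      82,511.7222
P = 4,670.6221.
Convexity = Σ t(t+1)·PV / [P·(1+y)²] = 82,511.7222 / (4,670.6221 × 1.171806) = 15.07596.

15.08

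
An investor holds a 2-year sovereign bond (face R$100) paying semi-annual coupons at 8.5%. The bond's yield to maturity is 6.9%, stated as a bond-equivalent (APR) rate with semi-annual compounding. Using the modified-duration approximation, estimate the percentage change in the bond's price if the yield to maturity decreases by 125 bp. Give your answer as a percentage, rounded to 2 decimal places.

Periodic yield y = 0.0345. Modified duration first:
  t   CF        PV=CF/(1+0.0345)^t    t·PV
  1         4.25         4.1083         4.1083
  2         4.25         3.9713         7.9425
  3         4.25         3.8388        11.5165
  4       104.25        91.0236       364.0945
  Σ                    102.9420       387.6617
P = 102.9420; D_Mac = 3.76583 half-year periods = 1.88291 yrs; D_mod = 1.88291/(1+0.0345) = 1.82012 yrs.
ΔP/P ≈ -D_mod · Δy = -1.82012 × (-0.0125) = +0.022751 = +2.2751%.

+2.28%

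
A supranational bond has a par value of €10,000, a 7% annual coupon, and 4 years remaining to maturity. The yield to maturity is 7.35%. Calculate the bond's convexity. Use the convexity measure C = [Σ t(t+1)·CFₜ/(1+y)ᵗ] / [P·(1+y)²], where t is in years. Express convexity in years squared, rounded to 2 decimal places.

15.18

With y = 0.0735:
  t   CF        PV=CF/(1+0.0735)^t    t·PV        t(t+1)·PV
  1       700.00       652.0727       652.0727       1,304.1453
  2       700.00       607.4268     1,214.8536       3,644.5607
  3       700.00       565.8377     1,697.5132       6,790.0526
  4    10,700.00     8,057.0412    32,228.1647     161,140.8233
  Σ                  9,882.3783    35,792.6041     172,879.5820
P = 9,882.3783.
Convexity = Σ t(t+1)·PV / [P·(1+y)²] = 172,879.5820 / (9,882.3783 × 1.152402) = 15.18022.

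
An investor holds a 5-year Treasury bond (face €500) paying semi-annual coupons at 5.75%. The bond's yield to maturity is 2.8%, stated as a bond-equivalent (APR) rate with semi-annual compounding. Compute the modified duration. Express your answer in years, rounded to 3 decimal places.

4.397 years

Periodic yield y = 0.014. First find Macaulay duration:
  t   CF        PV=CF/(1+0.014)^t    t·PV
  1       14.375        14.1765        14.1765
  2       14.375        13.9808        27.9616
  3       14.375        13.7878        41.3633
  4       14.375        13.5974        54.3896
  5       14.375        13.4097        67.0483
  6       14.375        13.2245        79.3472
  7       14.375        13.0419        91.2936
  8       14.375        12.8619       102.8950
  9       14.375        12.6843       114.1586
  10     514.375       447.6105     4,476.1054
  Σ                    568.3753     5,068.7391
P = 568.3753; Macaulay duration = 5,068.7391 / 568.3753 = 8.91794 half-year periods = 4.45897 years.
Modified duration = D_Mac / (1 + y) = 4.45897 / 1.014 = 4.39741 years.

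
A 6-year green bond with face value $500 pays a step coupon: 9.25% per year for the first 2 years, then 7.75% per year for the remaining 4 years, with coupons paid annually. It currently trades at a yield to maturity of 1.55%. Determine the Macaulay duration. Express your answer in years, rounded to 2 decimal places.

Periodic yield y = 0.0155. Discount each cash flow and weight by its year:
  t   CF        PV=CF/(1+0.0155)^t    t·PV
  1        46.25        45.5441        45.5441
  2        46.25        44.8489        89.6978
  3        38.75        37.0026       111.0077
  4        38.75        36.4378       145.7511
  5        38.75        35.8816       179.4081
  6       538.75       491.2558     2,947.5350
  Σ                    690.9708     3,518.9438
Price P = Σ PV = 690.9708.
Macaulay duration = Σ(t·PV) / P = 3,518.9438 / 690.9708 = 5.09275 years.

5.09 years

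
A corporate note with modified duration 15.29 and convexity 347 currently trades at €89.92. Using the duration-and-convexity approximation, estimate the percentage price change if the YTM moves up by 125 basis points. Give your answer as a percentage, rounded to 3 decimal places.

-16.402%

Duration effect: -D_mod·Δy = -15.29 × (+0.0125) = -0.191125
Convexity effect: ½·C·(Δy)² = 0.5 × 347 × (0.0125)² = +0.027109375
ΔP/P ≈ -0.191125 + 0.027109375 = -0.164015625
= -16.4015625%.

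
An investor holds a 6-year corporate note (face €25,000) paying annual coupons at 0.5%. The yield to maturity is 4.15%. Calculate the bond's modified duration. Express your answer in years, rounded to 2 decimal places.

5.68 years

Periodic yield y = 0.0415. First find Macaulay duration:
  t   CF        PV=CF/(1+0.0415)^t    t·PV
  1       125.00       120.0192       120.0192
  2       125.00       115.2369       230.4737
  3       125.00       110.6451       331.9353
  4       125.00       106.2363       424.9452
  5       125.00       102.0032       510.0158
  6    25,125.00    19,685.6802   118,114.0810
  Σ                 20,239.8208   119,731.4702
P = 20,239.8208; Macaulay duration = 119,731.4702 / 20,239.8208 = 5.91564 years.
Modified duration = D_Mac / (1 + y) = 5.91564 / 1.0415 = 5.67992 years.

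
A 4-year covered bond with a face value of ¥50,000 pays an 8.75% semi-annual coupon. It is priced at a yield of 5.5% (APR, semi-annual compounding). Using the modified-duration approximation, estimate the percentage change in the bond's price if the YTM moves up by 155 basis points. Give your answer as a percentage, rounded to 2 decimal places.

-5.27%

Periodic yield y = 0.0275. Modified duration first:
  t   CF        PV=CF/(1+0.0275)^t    t·PV
  1     2,187.50     2,128.9538     2,128.9538
  2     2,187.50     2,071.9745     4,143.9489
  3     2,187.50     2,016.5202     6,049.5605
  4     2,187.50     1,962.5500     7,850.2002
  5     2,187.50     1,910.0244     9,550.1219
  6     2,187.50     1,858.9045    11,153.4270
  7     2,187.50     1,809.1528    12,664.0696
  8    52,187.50    42,006.0503   336,048.4027
  Σ                 55,764.1305   389,588.6845
P = 55,764.1305; D_Mac = 6.98637 half-year periods = 3.49318 yrs; D_mod = 3.49318/(1+0.0275) = 3.39969 yrs.
ΔP/P ≈ -D_mod · Δy = -3.39969 × (+0.0155) = -0.052695 = -5.2695%.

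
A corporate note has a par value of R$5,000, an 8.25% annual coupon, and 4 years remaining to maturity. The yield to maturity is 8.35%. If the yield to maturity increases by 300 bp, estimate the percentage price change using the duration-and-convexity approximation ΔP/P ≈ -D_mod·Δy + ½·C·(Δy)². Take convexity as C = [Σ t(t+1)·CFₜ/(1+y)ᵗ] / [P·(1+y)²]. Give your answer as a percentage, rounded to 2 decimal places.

With y = 0.0835:
  t   CF        PV=CF/(1+0.0835)^t    t·PV        t(t+1)·PV
  1       412.50       380.7107       380.7107         761.4213
  2       412.50       351.3712       702.7423       2,108.2270
  3       412.50       324.2927       972.8782       3,891.5127
  4     5,412.50     3,927.1930    15,708.7721      78,543.8603
  Σ                  4,983.5676    17,765.1032      85,305.0213
P = 4,983.5676; D_Mac = 3.56474 yrs; D_mod = 3.29002 yrs; C = 14.58063.
Duration effect: -3.29002 × (+0.03) = -0.098701
Convexity effect: 0.5 × 14.58063 × (0.03)² = +0.0065613
ΔP/P ≈ -0.098701 + 0.0065613 = -0.092139 = -9.2139%.

-9.21%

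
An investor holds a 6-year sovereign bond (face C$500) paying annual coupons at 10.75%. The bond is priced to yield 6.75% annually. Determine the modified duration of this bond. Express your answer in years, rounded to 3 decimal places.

Periodic yield y = 0.0675. First find Macaulay duration:
  t   CF        PV=CF/(1+0.0675)^t    t·PV
  1        53.75        50.3513        50.3513
  2        53.75        47.1675        94.3350
  3        53.75        44.1850       132.5550
  4        53.75        41.3911       165.5644
  5        53.75        38.7739       193.8693
  6       553.75       374.2023     2,245.2137
  Σ                    596.0710     2,881.8887
P = 596.0710; Macaulay duration = 2,881.8887 / 596.0710 = 4.83481 years.
Modified duration = D_Mac / (1 + y) = 4.83481 / 1.0675 = 4.52909 years.

4.529 years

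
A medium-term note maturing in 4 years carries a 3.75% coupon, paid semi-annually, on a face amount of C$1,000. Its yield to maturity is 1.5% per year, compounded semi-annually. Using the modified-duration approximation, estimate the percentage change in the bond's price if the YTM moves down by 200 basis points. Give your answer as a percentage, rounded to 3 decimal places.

+7.472%

Periodic yield y = 0.0075. Modified duration first:
  t   CF        PV=CF/(1+0.0075)^t    t·PV
  1        18.75        18.6104        18.6104
  2        18.75        18.4719        36.9438
  3        18.75        18.3344        55.0031
  4        18.75        18.1979        72.7916
  5        18.75        18.0624        90.3121
  6        18.75        17.9280       107.5678
  7        18.75        17.7945       124.5615
  8     1,018.75       959.6374     7,677.0995
  Σ                  1,087.0369     8,182.8898
P = 1,087.0369; D_Mac = 7.52770 half-year periods = 3.76385 yrs; D_mod = 3.76385/(1+0.0075) = 3.73583 yrs.
ΔP/P ≈ -D_mod · Δy = -3.73583 × (-0.02) = +0.074717 = +7.4717%.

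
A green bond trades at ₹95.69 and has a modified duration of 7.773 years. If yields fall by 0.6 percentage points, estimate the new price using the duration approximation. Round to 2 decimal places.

₹100.15

Duration approximation: ΔP/P ≈ -D_mod · Δy = -7.773 × (-0.006) = +0.046638.
New price ≈ 95.69 × (1 + 0.046638) = 100.15279022.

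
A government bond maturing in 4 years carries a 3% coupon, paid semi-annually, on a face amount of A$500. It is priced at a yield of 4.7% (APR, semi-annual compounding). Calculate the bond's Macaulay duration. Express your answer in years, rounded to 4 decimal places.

Periodic yield y = 0.0235. Discount each cash flow and weight by its period:
  t   CF        PV=CF/(1+0.0235)^t    t·PV
  1         7.50         7.3278         7.3278
  2         7.50         7.1595        14.3191
  3         7.50         6.9952        20.9855
  4         7.50         6.8345        27.3382
  5         7.50         6.6776        33.3881
  6         7.50         6.5243        39.1458
  7         7.50         6.3745        44.6215
  8       507.50       421.4376     3,371.5007
  Σ                    469.3311     3,558.6268
Price P = Σ PV = 469.3311.
Macaulay duration = Σ(t·PV) / P = 3,558.6268 / 469.3311 = 7.58234 half-year periods.
In years: 7.58234 / 2 = 3.79117 years.

3.7912 years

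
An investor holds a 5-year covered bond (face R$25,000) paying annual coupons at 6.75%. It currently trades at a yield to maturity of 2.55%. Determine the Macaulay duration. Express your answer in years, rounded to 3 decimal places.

Periodic yield y = 0.0255. Discount each cash flow and weight by its year:
  t   CF        PV=CF/(1+0.0255)^t    t·PV
  1     1,687.50     1,645.5388     1,645.5388
  2     1,687.50     1,604.6209     3,209.2419
  3     1,687.50     1,564.7206     4,694.1617
  4     1,687.50     1,525.8123     6,103.2494
  5    26,687.50    23,530.4140   117,652.0701
  Σ                 29,871.1066   133,304.2618
Price P = Σ PV = 29,871.1066.
Macaulay duration = Σ(t·PV) / P = 133,304.2618 / 29,871.1066 = 4.46265 years.

4.463 years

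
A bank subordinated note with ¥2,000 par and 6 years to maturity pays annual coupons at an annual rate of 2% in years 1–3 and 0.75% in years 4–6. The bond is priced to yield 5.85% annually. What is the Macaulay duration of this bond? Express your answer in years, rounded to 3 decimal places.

Periodic yield y = 0.0585. Discount each cash flow and weight by its year:
  t   CF        PV=CF/(1+0.0585)^t    t·PV
  1        40.00        37.7893        37.7893
  2        40.00        35.7008        71.4017
  3        40.00        33.7278       101.1833
  4        15.00        11.9489        47.7956
  5        15.00        11.2885        56.4426
  6     2,015.00     1,432.6163     8,595.6976
  Σ                  1,563.0716     8,910.3100
Price P = Σ PV = 1,563.0716.
Macaulay duration = Σ(t·PV) / P = 8,910.3100 / 1,563.0716 = 5.70051 years.

5.701 years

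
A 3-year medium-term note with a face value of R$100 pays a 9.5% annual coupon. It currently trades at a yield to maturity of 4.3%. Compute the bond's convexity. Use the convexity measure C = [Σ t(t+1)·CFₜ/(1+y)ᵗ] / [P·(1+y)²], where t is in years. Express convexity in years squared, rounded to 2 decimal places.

With y = 0.043:
  t   CF        PV=CF/(1+0.043)^t    t·PV        t(t+1)·PV
  1         9.50         9.1083         9.1083          18.2167
  2         9.50         8.7328        17.4657          52.3970
  3       109.50        96.5075       289.5226       1,158.0903
  Σ                    114.3487       316.0966       1,228.7040
P = 114.3487.
Convexity = Σ t(t+1)·PV / [P·(1+y)²] = 1,228.7040 / (114.3487 × 1.087849) = 9.87751.

9.88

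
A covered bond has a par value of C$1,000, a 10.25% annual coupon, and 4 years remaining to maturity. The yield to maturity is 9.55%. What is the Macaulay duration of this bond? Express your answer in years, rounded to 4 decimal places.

Periodic yield y = 0.0955. Discount each cash flow and weight by its year:
  t   CF        PV=CF/(1+0.0955)^t    t·PV
  1       102.50        93.5646        93.5646
  2       102.50        85.4081       170.8162
  3       102.50        77.9627       233.8880
  4     1,102.50       765.4716     3,061.8863
  Σ                  1,022.4069     3,560.1551
Price P = Σ PV = 1,022.4069.
Macaulay duration = Σ(t·PV) / P = 3,560.1551 / 1,022.4069 = 3.48213 years.

3.4821 years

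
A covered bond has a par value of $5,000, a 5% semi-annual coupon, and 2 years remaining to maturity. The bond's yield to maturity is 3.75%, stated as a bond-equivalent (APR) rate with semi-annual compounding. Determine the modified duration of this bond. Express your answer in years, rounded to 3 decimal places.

Periodic yield y = 0.01875. First find Macaulay duration:
  t   CF        PV=CF/(1+0.01875)^t    t·PV
  1       125.00       122.6994       122.6994
  2       125.00       120.4411       240.8822
  3       125.00       118.2244       354.6732
  4     5,125.00     4,757.9884    19,031.9538
  Σ                  5,119.3534    19,750.2086
P = 5,119.3534; Macaulay duration = 19,750.2086 / 5,119.3534 = 3.85795 half-year periods = 1.92897 years.
Modified duration = D_Mac / (1 + y) = 1.92897 / 1.01875 = 1.89347 years.

1.893 years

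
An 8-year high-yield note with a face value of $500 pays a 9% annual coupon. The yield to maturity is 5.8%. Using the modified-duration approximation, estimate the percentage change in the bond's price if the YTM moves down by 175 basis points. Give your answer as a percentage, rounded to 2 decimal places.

Periodic yield y = 0.058. Modified duration first:
  t   CF        PV=CF/(1+0.058)^t    t·PV
  1        45.00        42.5331        42.5331
  2        45.00        40.2014        80.4028
  3        45.00        37.9975       113.9926
  4        45.00        35.9145       143.6580
  5        45.00        33.9457       169.7283
  6        45.00        32.0847       192.5084
  7        45.00        30.3258       212.2809
  8       545.00       347.1452     2,777.1616
  Σ                    600.1480     3,732.2657
P = 600.1480; D_Mac = 6.21891 yrs; D_mod = 6.21891/(1+0.058) = 5.87799 yrs.
ΔP/P ≈ -D_mod · Δy = -5.87799 × (-0.0175) = +0.102865 = +10.2865%.

+10.29%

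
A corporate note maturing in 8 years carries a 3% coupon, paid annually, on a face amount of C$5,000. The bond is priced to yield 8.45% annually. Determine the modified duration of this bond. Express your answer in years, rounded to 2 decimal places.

6.49 years

Periodic yield y = 0.0845. First find Macaulay duration:
  t   CF        PV=CF/(1+0.0845)^t    t·PV
  1       150.00       138.3126       138.3126
  2       150.00       127.5358       255.0716
  3       150.00       117.5987       352.7962
  4       150.00       108.4359       433.7435
  5       150.00        99.9870       499.9349
  6       150.00        92.1964       553.1783
  7       150.00        85.0128       595.0897
  8     5,150.00     2,691.3537    21,530.8297
  Σ                  3,460.4329    24,358.9565
P = 3,460.4329; Macaulay duration = 24,358.9565 / 3,460.4329 = 7.03928 years.
Modified duration = D_Mac / (1 + y) = 7.03928 / 1.0845 = 6.49081 years.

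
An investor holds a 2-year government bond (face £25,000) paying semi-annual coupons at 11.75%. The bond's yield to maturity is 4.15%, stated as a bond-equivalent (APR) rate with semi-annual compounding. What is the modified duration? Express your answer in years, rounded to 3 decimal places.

Periodic yield y = 0.02075. First find Macaulay duration:
  t   CF        PV=CF/(1+0.02075)^t    t·PV
  1     1,468.75     1,438.8930     1,438.8930
  2     1,468.75     1,409.6429     2,819.2858
  3     1,468.75     1,380.9874     4,142.9622
  4    26,468.75    24,381.2449    97,524.9798
  Σ                 28,610.7682   105,926.1207
P = 28,610.7682; Macaulay duration = 105,926.1207 / 28,610.7682 = 3.70232 half-year periods = 1.85116 years.
Modified duration = D_Mac / (1 + y) = 1.85116 / 1.02075 = 1.81353 years.

1.814 years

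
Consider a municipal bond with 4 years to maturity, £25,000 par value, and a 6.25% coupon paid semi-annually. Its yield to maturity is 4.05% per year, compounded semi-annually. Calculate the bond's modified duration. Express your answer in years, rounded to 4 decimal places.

3.5467 years

Periodic yield y = 0.02025. First find Macaulay duration:
  t   CF        PV=CF/(1+0.02025)^t    t·PV
  1       781.25       765.7437       765.7437
  2       781.25       750.5452     1,501.0903
  3       781.25       735.6483     2,206.9448
  4       781.25       721.0471     2,884.1883
  5       781.25       706.7357     3,533.6784
  6       781.25       692.7083     4,156.2500
  7       781.25       678.9594     4,752.7158
  8    25,781.25    21,960.9510   175,687.6079
  Σ                 27,012.3386   195,488.2191
P = 27,012.3386; Macaulay duration = 195,488.2191 / 27,012.3386 = 7.23700 half-year periods = 3.61850 years.
Modified duration = D_Mac / (1 + y) = 3.61850 / 1.02025 = 3.54668 years.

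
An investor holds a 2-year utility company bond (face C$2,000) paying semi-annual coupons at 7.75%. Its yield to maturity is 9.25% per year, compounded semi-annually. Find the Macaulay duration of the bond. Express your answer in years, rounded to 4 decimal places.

1.8892 years

Periodic yield y = 0.04625. Discount each cash flow and weight by its period:
  t   CF        PV=CF/(1+0.04625)^t    t·PV
  1        77.50        74.0741        74.0741
  2        77.50        70.7996       141.5992
  3        77.50        67.6699       203.0096
  4     2,077.50     1,733.8006     6,935.2024
  Σ                  1,946.3441     7,353.8852
Price P = Σ PV = 1,946.3441.
Macaulay duration = Σ(t·PV) / P = 7,353.8852 / 1,946.3441 = 3.77831 half-year periods.
In years: 3.77831 / 2 = 1.88915 years.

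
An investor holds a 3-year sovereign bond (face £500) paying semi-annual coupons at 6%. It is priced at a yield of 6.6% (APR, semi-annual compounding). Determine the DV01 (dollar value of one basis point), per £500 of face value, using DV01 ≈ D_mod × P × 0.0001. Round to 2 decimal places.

Periodic yield y = 0.033.
  t   CF        PV=CF/(1+0.033)^t    t·PV
  1        15.00        14.5208        14.5208
  2        15.00        14.0569        28.1139
  3        15.00        13.6079        40.8236
  4        15.00        13.1732        52.6926
  5        15.00        12.7523        63.7617
  6       515.00       423.8433     2,543.0597
  Σ                    491.9544     2,742.9723
P = 491.9544; D_Mac = 5.57566 half-year periods = 2.78783 yrs; D_mod = 2.69877 yrs.
DV01 ≈ 2.69877 × 491.9544 × 0.0001 = 0.132767.

£0.13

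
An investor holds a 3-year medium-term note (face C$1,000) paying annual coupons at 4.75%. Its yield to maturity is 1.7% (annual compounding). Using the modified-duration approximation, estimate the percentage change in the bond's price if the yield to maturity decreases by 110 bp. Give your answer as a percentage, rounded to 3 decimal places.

Periodic yield y = 0.017. Modified duration first:
  t   CF        PV=CF/(1+0.017)^t    t·PV
  1        47.50        46.7060        46.7060
  2        47.50        45.9253        91.8505
  3     1,047.50       995.8437     2,987.5310
  Σ                  1,088.4749     3,126.0876
P = 1,088.4749; D_Mac = 2.87199 yrs; D_mod = 2.87199/(1+0.017) = 2.82398 yrs.
ΔP/P ≈ -D_mod · Δy = -2.82398 × (-0.011) = +0.031064 = +3.1064%.

+3.106%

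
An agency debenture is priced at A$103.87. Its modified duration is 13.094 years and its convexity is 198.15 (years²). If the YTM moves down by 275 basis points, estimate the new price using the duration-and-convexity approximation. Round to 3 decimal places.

A$149.055

Duration effect: -D_mod·Δy = -13.094 × (-0.0275) = +0.360085
Convexity effect: ½·C·(Δy)² = 0.5 × 198.15 × (-0.0275)² = +0.07492546875
ΔP/P ≈ +0.360085 + 0.07492546875 = +0.43501046875
New price ≈ 103.87 × (1 + 0.43501046875) = 149.0545373890625.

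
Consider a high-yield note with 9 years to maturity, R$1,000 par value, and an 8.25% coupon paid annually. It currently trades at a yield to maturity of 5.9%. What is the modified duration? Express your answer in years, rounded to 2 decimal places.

Periodic yield y = 0.059. First find Macaulay duration:
  t   CF        PV=CF/(1+0.059)^t    t·PV
  1        82.50        77.9037        77.9037
  2        82.50        73.5634       147.1269
  3        82.50        69.4650       208.3950
  4        82.50        65.5949       262.3796
  5        82.50        61.9404       309.7021
  6        82.50        58.4895       350.9372
  7        82.50        55.2309       386.6164
  8        82.50        52.1538       417.2307
  9     1,082.50       646.1960     5,815.7640
  Σ                  1,160.5377     7,976.0556
P = 1,160.5377; Macaulay duration = 7,976.0556 / 1,160.5377 = 6.87272 years.
Modified duration = D_Mac / (1 + y) = 6.87272 / 1.059 = 6.48982 years.

6.49 years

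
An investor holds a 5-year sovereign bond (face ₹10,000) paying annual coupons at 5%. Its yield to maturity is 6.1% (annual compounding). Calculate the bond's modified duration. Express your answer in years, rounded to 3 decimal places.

4.273 years

Periodic yield y = 0.061. First find Macaulay duration:
  t   CF        PV=CF/(1+0.061)^t    t·PV
  1       500.00       471.2535       471.2535
  2       500.00       444.1598       888.3196
  3       500.00       418.6237     1,255.8712
  4       500.00       394.5558     1,578.2233
  5    10,500.00     7,809.3049    39,046.5245
  Σ                  9,537.8978    43,240.1922
P = 9,537.8978; Macaulay duration = 43,240.1922 / 9,537.8978 = 4.53351 years.
Modified duration = D_Mac / (1 + y) = 4.53351 / 1.061 = 4.27287 years.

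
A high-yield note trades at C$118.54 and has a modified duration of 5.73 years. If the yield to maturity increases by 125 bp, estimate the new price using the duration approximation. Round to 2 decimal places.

C$110.05

Duration approximation: ΔP/P ≈ -D_mod · Δy = -5.73 × (+0.0125) = -0.071625.
New price ≈ 118.54 × (1 - 0.071625) = 110.0495725.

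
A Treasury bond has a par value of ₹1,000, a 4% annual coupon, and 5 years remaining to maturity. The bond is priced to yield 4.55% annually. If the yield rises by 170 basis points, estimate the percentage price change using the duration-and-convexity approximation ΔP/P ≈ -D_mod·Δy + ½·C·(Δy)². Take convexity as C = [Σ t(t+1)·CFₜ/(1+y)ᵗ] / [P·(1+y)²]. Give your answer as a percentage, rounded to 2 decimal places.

-7.16%

With y = 0.0455:
  t   CF        PV=CF/(1+0.0455)^t    t·PV        t(t+1)·PV
  1        40.00        38.2592        38.2592          76.5184
  2        40.00        36.5942        73.1883         219.5650
  3        40.00        35.0016       105.0048         420.0192
  4        40.00        33.4783       133.9133         669.5667
  5     1,040.00       832.5554     4,162.7771      24,976.6627
  Σ                    975.8887     4,513.1428      26,362.3320
P = 975.8887; D_Mac = 4.62465 yrs; D_mod = 4.42338 yrs; C = 24.71357.
Duration effect: -4.42338 × (+0.017) = -0.075198
Convexity effect: 0.5 × 24.71357 × (0.017)² = +0.0035711
ΔP/P ≈ -0.075198 + 0.0035711 = -0.071626 = -7.1626%.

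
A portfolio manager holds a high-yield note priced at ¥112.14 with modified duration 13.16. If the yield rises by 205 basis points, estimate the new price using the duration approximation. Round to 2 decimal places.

Duration approximation: ΔP/P ≈ -D_mod · Δy = -13.16 × (+0.0205) = -0.269780.
New price ≈ 112.14 × (1 - 0.269780) = 81.8868708.

¥81.89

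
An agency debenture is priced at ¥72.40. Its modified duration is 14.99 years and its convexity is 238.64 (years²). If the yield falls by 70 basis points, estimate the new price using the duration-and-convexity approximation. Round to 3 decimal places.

Duration effect: -D_mod·Δy = -14.99 × (-0.007) = +0.104930
Convexity effect: ½·C·(Δy)² = 0.5 × 238.64 × (-0.007)² = +0.00584668
ΔP/P ≈ +0.104930 + 0.00584668 = +0.11077668
New price ≈ 72.40 × (1 + 0.11077668) = 80.420231632.

¥80.420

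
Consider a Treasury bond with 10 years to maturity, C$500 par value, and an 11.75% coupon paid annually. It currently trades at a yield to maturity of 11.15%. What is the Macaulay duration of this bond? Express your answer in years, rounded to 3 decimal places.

6.442 years

Periodic yield y = 0.1115. Discount each cash flow and weight by its year:
  t   CF        PV=CF/(1+0.1115)^t    t·PV
  1        58.75        52.8565        52.8565
  2        58.75        47.5542        95.1084
  3        58.75        42.7838       128.3514
  4        58.75        38.4920       153.9678
  5        58.75        34.6306       173.1532
  6        58.75        31.1567       186.9400
  7        58.75        28.0312       196.2184
  8        58.75        25.2192       201.7540
  9        58.75        22.6894       204.2044
  10      558.75       194.1435     1,941.4350
  Σ                    517.5571     3,333.9893
Price P = Σ PV = 517.5571.
Macaulay duration = Σ(t·PV) / P = 3,333.9893 / 517.5571 = 6.44178 years.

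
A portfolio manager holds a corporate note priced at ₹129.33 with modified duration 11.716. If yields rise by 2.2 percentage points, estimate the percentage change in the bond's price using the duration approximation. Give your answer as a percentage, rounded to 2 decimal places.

Duration approximation: ΔP/P ≈ -D_mod · Δy = -11.716 × (+0.022) = -0.257752.
As a percentage: -25.7752%.

-25.78%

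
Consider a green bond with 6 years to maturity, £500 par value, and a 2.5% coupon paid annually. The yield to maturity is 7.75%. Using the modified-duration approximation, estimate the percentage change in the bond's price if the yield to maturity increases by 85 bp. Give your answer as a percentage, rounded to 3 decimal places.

Periodic yield y = 0.0775. Modified duration first:
  t   CF        PV=CF/(1+0.0775)^t    t·PV
  1        12.50        11.6009        11.6009
  2        12.50        10.7665        21.5330
  3        12.50         9.9921        29.9764
  4        12.50         9.2734        37.0938
  5        12.50         8.6064        43.0322
  6       512.50       327.4841     1,964.9045
  Σ                    377.7235     2,108.1408
P = 377.7235; D_Mac = 5.58117 yrs; D_mod = 5.58117/(1+0.0775) = 5.17974 yrs.
ΔP/P ≈ -D_mod · Δy = -5.17974 × (+0.0085) = -0.044028 = -4.4028%.

-4.403%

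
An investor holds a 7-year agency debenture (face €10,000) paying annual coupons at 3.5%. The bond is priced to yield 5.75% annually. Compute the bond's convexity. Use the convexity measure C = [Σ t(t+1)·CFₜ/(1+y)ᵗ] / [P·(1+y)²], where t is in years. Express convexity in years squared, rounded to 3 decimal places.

43.215

With y = 0.0575:
  t   CF        PV=CF/(1+0.0575)^t    t·PV        t(t+1)·PV
  1       350.00       330.9693       330.9693         661.9385
  2       350.00       312.9733       625.9466       1,877.8398
  3       350.00       295.9558       887.8675       3,551.4701
  4       350.00       279.8637     1,119.4547       5,597.2736
  5       350.00       264.6465     1,323.2325       7,939.3952
  6       350.00       250.2567     1,501.5405      10,510.7832
  7    10,350.00     6,998.0609    48,986.4263     391,891.4103
  Σ                  8,732.7262    54,775.4374     422,030.1107
P = 8,732.7262.
Convexity = Σ t(t+1)·PV / [P·(1+y)²] = 422,030.1107 / (8,732.7262 × 1.118306) = 43.21483.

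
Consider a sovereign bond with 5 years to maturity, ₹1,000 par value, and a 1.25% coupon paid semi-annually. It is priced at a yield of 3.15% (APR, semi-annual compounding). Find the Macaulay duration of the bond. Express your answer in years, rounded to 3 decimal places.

Periodic yield y = 0.01575. Discount each cash flow and weight by its period:
  t   CF        PV=CF/(1+0.01575)^t    t·PV
  1         6.25         6.1531         6.1531
  2         6.25         6.0577        12.1154
  3         6.25         5.9638        17.8913
  4         6.25         5.8713        23.4851
  5         6.25         5.7802        28.9012
  6         6.25         5.6906        34.1437
  7         6.25         5.6024        39.2166
  8         6.25         5.5155        44.1240
  9         6.25         5.4300        48.8699
  10    1,006.25       860.6718     8,606.7182
  Σ                    912.7363     8,861.6184
Price P = Σ PV = 912.7363.
Macaulay duration = Σ(t·PV) / P = 8,861.6184 / 912.7363 = 9.70885 half-year periods.
In years: 9.70885 / 2 = 4.85442 years.

4.854 years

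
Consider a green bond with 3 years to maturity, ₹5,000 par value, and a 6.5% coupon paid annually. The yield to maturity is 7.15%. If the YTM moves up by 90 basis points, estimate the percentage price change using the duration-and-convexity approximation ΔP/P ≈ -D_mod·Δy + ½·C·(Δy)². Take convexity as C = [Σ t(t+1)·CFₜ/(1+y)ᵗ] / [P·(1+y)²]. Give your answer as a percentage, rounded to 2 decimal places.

With y = 0.0715:
  t   CF        PV=CF/(1+0.0715)^t    t·PV        t(t+1)·PV
  1       325.00       303.3131       303.3131         606.6262
  2       325.00       283.0734       566.1467       1,698.4402
  3     5,325.00     4,328.5565    12,985.6694      51,942.6774
  Σ                  4,914.9429    13,855.1292      54,247.7439
P = 4,914.9429; D_Mac = 2.81898 yrs; D_mod = 2.63087 yrs; C = 9.61344.
Duration effect: -2.63087 × (+0.009) = -0.023678
Convexity effect: 0.5 × 9.61344 × (0.009)² = +0.0003893
ΔP/P ≈ -0.023678 + 0.0003893 = -0.023289 = -2.3289%.

-2.33%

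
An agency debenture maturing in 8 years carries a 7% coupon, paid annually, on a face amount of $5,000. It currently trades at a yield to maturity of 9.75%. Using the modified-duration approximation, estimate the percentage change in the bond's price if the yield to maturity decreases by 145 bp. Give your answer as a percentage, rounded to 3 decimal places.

Periodic yield y = 0.0975. Modified duration first:
  t   CF        PV=CF/(1+0.0975)^t    t·PV
  1       350.00       318.9066       318.9066
  2       350.00       290.5755       581.1510
  3       350.00       264.7613       794.2838
  4       350.00       241.2403       964.9614
  5       350.00       219.8090     1,099.0448
  6       350.00       200.2815     1,201.6891
  7       350.00       182.4889     1,277.4220
  8     5,350.00     2,541.6606    20,333.2845
  Σ                  4,259.7236    26,570.7432
P = 4,259.7236; D_Mac = 6.23767 yrs; D_mod = 6.23767/(1+0.0975) = 5.68352 yrs.
ΔP/P ≈ -D_mod · Δy = -5.68352 × (-0.0145) = +0.082411 = +8.2411%.

+8.241%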